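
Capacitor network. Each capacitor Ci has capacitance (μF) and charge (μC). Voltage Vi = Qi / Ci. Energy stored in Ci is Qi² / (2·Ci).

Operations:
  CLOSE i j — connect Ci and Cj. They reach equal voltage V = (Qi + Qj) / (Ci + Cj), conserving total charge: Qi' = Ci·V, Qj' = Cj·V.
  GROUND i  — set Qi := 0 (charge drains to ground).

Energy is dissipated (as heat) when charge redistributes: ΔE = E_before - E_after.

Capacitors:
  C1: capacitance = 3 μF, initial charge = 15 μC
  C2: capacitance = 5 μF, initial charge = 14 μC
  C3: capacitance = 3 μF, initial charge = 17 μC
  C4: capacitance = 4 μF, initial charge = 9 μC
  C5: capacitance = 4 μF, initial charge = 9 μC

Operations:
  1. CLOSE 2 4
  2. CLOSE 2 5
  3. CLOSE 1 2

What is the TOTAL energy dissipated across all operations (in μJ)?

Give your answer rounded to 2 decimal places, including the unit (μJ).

Initial: C1(3μF, Q=15μC, V=5.00V), C2(5μF, Q=14μC, V=2.80V), C3(3μF, Q=17μC, V=5.67V), C4(4μF, Q=9μC, V=2.25V), C5(4μF, Q=9μC, V=2.25V)
Op 1: CLOSE 2-4: Q_total=23.00, C_total=9.00, V=2.56; Q2=12.78, Q4=10.22; dissipated=0.336
Op 2: CLOSE 2-5: Q_total=21.78, C_total=9.00, V=2.42; Q2=12.10, Q5=9.68; dissipated=0.104
Op 3: CLOSE 1-2: Q_total=27.10, C_total=8.00, V=3.39; Q1=10.16, Q2=16.94; dissipated=6.242
Total dissipated: 6.681 μJ

Answer: 6.68 μJ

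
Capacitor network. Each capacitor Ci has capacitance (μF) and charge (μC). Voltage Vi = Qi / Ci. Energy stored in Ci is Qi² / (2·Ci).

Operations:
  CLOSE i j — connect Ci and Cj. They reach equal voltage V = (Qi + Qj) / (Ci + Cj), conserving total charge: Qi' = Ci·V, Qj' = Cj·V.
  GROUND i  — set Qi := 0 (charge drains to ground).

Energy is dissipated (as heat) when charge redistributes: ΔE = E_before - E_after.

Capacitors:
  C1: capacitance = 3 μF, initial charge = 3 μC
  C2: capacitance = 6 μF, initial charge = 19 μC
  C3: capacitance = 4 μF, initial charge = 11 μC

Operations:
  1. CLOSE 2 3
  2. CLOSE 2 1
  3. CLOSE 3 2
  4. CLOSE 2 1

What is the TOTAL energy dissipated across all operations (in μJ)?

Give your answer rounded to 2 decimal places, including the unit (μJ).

Initial: C1(3μF, Q=3μC, V=1.00V), C2(6μF, Q=19μC, V=3.17V), C3(4μF, Q=11μC, V=2.75V)
Op 1: CLOSE 2-3: Q_total=30.00, C_total=10.00, V=3.00; Q2=18.00, Q3=12.00; dissipated=0.208
Op 2: CLOSE 2-1: Q_total=21.00, C_total=9.00, V=2.33; Q2=14.00, Q1=7.00; dissipated=4.000
Op 3: CLOSE 3-2: Q_total=26.00, C_total=10.00, V=2.60; Q3=10.40, Q2=15.60; dissipated=0.533
Op 4: CLOSE 2-1: Q_total=22.60, C_total=9.00, V=2.51; Q2=15.07, Q1=7.53; dissipated=0.071
Total dissipated: 4.813 μJ

Answer: 4.81 μJ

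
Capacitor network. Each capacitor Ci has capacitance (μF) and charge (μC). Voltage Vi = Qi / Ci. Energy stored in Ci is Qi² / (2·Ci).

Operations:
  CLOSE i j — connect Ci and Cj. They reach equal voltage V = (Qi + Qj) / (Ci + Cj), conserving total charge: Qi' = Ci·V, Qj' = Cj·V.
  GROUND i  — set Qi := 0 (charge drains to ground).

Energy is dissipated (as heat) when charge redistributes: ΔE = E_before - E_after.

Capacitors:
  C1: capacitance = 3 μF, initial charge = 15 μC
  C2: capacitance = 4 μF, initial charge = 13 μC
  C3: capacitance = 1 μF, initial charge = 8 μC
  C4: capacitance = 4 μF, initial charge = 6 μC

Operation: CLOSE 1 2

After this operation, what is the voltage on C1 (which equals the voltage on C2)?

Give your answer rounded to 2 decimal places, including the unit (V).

Answer: 4.00 V

Derivation:
Initial: C1(3μF, Q=15μC, V=5.00V), C2(4μF, Q=13μC, V=3.25V), C3(1μF, Q=8μC, V=8.00V), C4(4μF, Q=6μC, V=1.50V)
Op 1: CLOSE 1-2: Q_total=28.00, C_total=7.00, V=4.00; Q1=12.00, Q2=16.00; dissipated=2.625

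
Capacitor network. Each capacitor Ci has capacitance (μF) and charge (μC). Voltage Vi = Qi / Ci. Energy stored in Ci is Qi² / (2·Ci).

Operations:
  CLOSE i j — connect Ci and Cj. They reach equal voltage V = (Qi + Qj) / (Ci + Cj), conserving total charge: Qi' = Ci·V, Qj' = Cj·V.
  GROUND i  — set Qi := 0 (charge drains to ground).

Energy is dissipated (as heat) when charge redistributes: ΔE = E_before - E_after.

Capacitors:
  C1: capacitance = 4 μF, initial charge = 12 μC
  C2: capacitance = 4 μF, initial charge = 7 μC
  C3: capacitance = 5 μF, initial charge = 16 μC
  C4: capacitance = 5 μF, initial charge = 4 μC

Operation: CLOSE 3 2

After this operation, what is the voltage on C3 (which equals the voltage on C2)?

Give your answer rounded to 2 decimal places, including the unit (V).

Initial: C1(4μF, Q=12μC, V=3.00V), C2(4μF, Q=7μC, V=1.75V), C3(5μF, Q=16μC, V=3.20V), C4(5μF, Q=4μC, V=0.80V)
Op 1: CLOSE 3-2: Q_total=23.00, C_total=9.00, V=2.56; Q3=12.78, Q2=10.22; dissipated=2.336

Answer: 2.56 V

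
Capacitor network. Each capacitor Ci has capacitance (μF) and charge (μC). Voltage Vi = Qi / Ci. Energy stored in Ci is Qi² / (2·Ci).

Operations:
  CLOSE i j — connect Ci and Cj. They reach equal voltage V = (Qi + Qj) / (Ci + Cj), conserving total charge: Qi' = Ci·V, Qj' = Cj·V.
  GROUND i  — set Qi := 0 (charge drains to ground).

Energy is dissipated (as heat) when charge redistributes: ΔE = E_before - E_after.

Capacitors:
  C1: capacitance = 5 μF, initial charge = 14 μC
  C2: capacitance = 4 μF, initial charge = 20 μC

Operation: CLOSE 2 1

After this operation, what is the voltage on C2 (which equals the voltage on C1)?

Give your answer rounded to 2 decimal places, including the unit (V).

Answer: 3.78 V

Derivation:
Initial: C1(5μF, Q=14μC, V=2.80V), C2(4μF, Q=20μC, V=5.00V)
Op 1: CLOSE 2-1: Q_total=34.00, C_total=9.00, V=3.78; Q2=15.11, Q1=18.89; dissipated=5.378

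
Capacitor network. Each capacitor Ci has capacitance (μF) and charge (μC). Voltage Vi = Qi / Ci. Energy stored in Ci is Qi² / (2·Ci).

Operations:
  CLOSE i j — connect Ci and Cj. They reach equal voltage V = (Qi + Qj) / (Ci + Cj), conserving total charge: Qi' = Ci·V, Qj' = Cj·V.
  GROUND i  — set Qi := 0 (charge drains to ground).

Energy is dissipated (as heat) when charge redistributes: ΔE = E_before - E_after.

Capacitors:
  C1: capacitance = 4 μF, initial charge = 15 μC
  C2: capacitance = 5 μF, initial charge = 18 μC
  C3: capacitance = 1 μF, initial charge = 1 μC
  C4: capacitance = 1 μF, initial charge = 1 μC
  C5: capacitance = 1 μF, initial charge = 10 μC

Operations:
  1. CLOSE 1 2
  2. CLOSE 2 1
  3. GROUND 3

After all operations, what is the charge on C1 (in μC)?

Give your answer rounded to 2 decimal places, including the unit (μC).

Answer: 14.67 μC

Derivation:
Initial: C1(4μF, Q=15μC, V=3.75V), C2(5μF, Q=18μC, V=3.60V), C3(1μF, Q=1μC, V=1.00V), C4(1μF, Q=1μC, V=1.00V), C5(1μF, Q=10μC, V=10.00V)
Op 1: CLOSE 1-2: Q_total=33.00, C_total=9.00, V=3.67; Q1=14.67, Q2=18.33; dissipated=0.025
Op 2: CLOSE 2-1: Q_total=33.00, C_total=9.00, V=3.67; Q2=18.33, Q1=14.67; dissipated=0.000
Op 3: GROUND 3: Q3=0; energy lost=0.500
Final charges: Q1=14.67, Q2=18.33, Q3=0.00, Q4=1.00, Q5=10.00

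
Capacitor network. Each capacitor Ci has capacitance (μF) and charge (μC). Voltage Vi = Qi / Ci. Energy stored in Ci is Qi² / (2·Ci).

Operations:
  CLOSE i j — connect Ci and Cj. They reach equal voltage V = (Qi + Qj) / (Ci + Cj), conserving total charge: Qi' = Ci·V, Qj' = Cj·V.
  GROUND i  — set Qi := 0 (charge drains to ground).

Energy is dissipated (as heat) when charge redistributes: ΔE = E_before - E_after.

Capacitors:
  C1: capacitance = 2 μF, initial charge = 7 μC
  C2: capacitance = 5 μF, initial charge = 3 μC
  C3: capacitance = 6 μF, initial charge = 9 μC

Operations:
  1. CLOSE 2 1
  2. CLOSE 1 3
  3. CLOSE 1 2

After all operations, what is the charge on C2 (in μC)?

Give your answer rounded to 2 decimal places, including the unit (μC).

Initial: C1(2μF, Q=7μC, V=3.50V), C2(5μF, Q=3μC, V=0.60V), C3(6μF, Q=9μC, V=1.50V)
Op 1: CLOSE 2-1: Q_total=10.00, C_total=7.00, V=1.43; Q2=7.14, Q1=2.86; dissipated=6.007
Op 2: CLOSE 1-3: Q_total=11.86, C_total=8.00, V=1.48; Q1=2.96, Q3=8.89; dissipated=0.004
Op 3: CLOSE 1-2: Q_total=10.11, C_total=7.00, V=1.44; Q1=2.89, Q2=7.22; dissipated=0.002
Final charges: Q1=2.89, Q2=7.22, Q3=8.89

Answer: 7.22 μC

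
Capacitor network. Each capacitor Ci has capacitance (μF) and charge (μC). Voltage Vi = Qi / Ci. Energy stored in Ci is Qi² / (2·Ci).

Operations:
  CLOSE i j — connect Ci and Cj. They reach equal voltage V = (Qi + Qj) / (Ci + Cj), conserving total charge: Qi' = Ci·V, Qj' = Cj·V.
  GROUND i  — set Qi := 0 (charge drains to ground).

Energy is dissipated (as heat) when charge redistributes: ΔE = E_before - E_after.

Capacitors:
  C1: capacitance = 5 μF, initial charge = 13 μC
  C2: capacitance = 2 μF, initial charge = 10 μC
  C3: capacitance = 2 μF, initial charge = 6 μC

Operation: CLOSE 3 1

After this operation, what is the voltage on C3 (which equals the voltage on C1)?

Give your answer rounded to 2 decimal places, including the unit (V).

Initial: C1(5μF, Q=13μC, V=2.60V), C2(2μF, Q=10μC, V=5.00V), C3(2μF, Q=6μC, V=3.00V)
Op 1: CLOSE 3-1: Q_total=19.00, C_total=7.00, V=2.71; Q3=5.43, Q1=13.57; dissipated=0.114

Answer: 2.71 V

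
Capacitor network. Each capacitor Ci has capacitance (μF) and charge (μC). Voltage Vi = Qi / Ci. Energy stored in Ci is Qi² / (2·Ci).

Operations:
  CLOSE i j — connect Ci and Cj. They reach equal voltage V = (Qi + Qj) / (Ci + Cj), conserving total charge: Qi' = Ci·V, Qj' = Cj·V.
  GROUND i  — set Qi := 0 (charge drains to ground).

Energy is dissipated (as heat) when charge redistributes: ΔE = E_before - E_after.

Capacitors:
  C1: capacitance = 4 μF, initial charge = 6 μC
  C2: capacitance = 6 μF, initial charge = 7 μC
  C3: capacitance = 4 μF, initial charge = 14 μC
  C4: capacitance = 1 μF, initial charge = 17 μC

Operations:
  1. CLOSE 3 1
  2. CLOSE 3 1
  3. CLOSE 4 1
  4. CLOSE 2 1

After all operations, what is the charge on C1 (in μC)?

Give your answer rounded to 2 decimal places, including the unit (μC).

Initial: C1(4μF, Q=6μC, V=1.50V), C2(6μF, Q=7μC, V=1.17V), C3(4μF, Q=14μC, V=3.50V), C4(1μF, Q=17μC, V=17.00V)
Op 1: CLOSE 3-1: Q_total=20.00, C_total=8.00, V=2.50; Q3=10.00, Q1=10.00; dissipated=4.000
Op 2: CLOSE 3-1: Q_total=20.00, C_total=8.00, V=2.50; Q3=10.00, Q1=10.00; dissipated=0.000
Op 3: CLOSE 4-1: Q_total=27.00, C_total=5.00, V=5.40; Q4=5.40, Q1=21.60; dissipated=84.100
Op 4: CLOSE 2-1: Q_total=28.60, C_total=10.00, V=2.86; Q2=17.16, Q1=11.44; dissipated=21.505
Final charges: Q1=11.44, Q2=17.16, Q3=10.00, Q4=5.40

Answer: 11.44 μC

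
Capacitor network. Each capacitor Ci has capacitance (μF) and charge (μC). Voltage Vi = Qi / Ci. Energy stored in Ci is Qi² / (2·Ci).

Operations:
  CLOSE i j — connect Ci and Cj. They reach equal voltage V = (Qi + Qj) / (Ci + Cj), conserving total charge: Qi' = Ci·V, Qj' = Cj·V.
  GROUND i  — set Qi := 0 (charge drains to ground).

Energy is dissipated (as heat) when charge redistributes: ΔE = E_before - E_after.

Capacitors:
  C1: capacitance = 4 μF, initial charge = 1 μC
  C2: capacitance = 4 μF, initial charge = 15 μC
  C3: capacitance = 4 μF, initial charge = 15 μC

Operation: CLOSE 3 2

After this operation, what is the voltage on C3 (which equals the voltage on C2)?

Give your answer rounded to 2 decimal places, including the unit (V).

Initial: C1(4μF, Q=1μC, V=0.25V), C2(4μF, Q=15μC, V=3.75V), C3(4μF, Q=15μC, V=3.75V)
Op 1: CLOSE 3-2: Q_total=30.00, C_total=8.00, V=3.75; Q3=15.00, Q2=15.00; dissipated=0.000

Answer: 3.75 V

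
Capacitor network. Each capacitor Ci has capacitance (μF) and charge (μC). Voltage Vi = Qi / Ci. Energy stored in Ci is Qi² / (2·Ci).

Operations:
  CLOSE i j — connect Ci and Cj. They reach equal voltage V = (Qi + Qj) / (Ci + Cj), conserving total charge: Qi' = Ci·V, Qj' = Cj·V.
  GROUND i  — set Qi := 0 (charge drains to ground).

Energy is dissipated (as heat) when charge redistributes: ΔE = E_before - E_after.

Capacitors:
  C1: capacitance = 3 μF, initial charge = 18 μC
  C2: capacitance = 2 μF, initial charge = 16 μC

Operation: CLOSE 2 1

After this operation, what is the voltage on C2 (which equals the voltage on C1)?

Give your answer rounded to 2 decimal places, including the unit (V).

Answer: 6.80 V

Derivation:
Initial: C1(3μF, Q=18μC, V=6.00V), C2(2μF, Q=16μC, V=8.00V)
Op 1: CLOSE 2-1: Q_total=34.00, C_total=5.00, V=6.80; Q2=13.60, Q1=20.40; dissipated=2.400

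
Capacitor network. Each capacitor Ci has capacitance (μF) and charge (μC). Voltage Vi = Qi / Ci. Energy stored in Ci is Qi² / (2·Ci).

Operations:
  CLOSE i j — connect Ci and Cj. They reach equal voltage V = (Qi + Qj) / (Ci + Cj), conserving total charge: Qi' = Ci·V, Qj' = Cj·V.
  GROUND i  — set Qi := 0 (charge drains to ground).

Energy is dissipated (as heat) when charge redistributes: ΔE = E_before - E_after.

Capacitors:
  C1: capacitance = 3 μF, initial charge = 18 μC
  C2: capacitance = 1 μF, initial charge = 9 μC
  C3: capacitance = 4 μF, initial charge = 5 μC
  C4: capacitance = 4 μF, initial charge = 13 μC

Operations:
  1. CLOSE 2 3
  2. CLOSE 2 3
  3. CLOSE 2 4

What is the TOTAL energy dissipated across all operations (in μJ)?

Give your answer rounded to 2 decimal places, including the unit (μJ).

Initial: C1(3μF, Q=18μC, V=6.00V), C2(1μF, Q=9μC, V=9.00V), C3(4μF, Q=5μC, V=1.25V), C4(4μF, Q=13μC, V=3.25V)
Op 1: CLOSE 2-3: Q_total=14.00, C_total=5.00, V=2.80; Q2=2.80, Q3=11.20; dissipated=24.025
Op 2: CLOSE 2-3: Q_total=14.00, C_total=5.00, V=2.80; Q2=2.80, Q3=11.20; dissipated=0.000
Op 3: CLOSE 2-4: Q_total=15.80, C_total=5.00, V=3.16; Q2=3.16, Q4=12.64; dissipated=0.081
Total dissipated: 24.106 μJ

Answer: 24.11 μJ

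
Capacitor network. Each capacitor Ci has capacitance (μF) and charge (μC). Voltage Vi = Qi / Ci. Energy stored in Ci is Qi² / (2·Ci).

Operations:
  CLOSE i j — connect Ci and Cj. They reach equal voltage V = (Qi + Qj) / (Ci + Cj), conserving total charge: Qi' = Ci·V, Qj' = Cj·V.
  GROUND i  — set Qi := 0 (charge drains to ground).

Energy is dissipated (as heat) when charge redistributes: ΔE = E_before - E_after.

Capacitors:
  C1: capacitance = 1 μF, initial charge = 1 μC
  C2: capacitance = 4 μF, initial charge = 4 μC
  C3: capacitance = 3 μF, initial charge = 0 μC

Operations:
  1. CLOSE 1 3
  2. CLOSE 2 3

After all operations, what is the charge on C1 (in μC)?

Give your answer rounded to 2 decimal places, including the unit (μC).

Answer: 0.25 μC

Derivation:
Initial: C1(1μF, Q=1μC, V=1.00V), C2(4μF, Q=4μC, V=1.00V), C3(3μF, Q=0μC, V=0.00V)
Op 1: CLOSE 1-3: Q_total=1.00, C_total=4.00, V=0.25; Q1=0.25, Q3=0.75; dissipated=0.375
Op 2: CLOSE 2-3: Q_total=4.75, C_total=7.00, V=0.68; Q2=2.71, Q3=2.04; dissipated=0.482
Final charges: Q1=0.25, Q2=2.71, Q3=2.04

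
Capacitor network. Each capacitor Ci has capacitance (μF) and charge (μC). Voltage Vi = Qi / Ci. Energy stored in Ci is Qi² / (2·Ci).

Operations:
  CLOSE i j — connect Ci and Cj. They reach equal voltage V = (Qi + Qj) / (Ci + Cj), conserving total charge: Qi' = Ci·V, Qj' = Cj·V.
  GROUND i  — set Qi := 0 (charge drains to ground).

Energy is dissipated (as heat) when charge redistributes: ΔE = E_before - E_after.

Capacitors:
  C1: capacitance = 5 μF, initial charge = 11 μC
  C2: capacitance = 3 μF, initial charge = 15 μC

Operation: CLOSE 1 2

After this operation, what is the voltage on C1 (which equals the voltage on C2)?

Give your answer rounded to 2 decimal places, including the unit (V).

Initial: C1(5μF, Q=11μC, V=2.20V), C2(3μF, Q=15μC, V=5.00V)
Op 1: CLOSE 1-2: Q_total=26.00, C_total=8.00, V=3.25; Q1=16.25, Q2=9.75; dissipated=7.350

Answer: 3.25 V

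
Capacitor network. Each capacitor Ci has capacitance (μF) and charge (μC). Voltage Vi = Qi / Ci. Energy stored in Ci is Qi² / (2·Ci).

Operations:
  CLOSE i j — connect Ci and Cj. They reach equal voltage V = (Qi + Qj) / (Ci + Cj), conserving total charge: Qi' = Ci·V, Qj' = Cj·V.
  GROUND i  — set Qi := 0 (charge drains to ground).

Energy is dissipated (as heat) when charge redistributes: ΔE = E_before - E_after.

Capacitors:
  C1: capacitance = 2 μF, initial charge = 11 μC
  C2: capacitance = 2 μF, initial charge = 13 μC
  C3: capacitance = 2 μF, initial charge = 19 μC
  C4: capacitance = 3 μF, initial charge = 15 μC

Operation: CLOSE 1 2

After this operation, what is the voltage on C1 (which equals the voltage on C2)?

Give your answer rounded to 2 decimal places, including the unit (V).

Initial: C1(2μF, Q=11μC, V=5.50V), C2(2μF, Q=13μC, V=6.50V), C3(2μF, Q=19μC, V=9.50V), C4(3μF, Q=15μC, V=5.00V)
Op 1: CLOSE 1-2: Q_total=24.00, C_total=4.00, V=6.00; Q1=12.00, Q2=12.00; dissipated=0.500

Answer: 6.00 V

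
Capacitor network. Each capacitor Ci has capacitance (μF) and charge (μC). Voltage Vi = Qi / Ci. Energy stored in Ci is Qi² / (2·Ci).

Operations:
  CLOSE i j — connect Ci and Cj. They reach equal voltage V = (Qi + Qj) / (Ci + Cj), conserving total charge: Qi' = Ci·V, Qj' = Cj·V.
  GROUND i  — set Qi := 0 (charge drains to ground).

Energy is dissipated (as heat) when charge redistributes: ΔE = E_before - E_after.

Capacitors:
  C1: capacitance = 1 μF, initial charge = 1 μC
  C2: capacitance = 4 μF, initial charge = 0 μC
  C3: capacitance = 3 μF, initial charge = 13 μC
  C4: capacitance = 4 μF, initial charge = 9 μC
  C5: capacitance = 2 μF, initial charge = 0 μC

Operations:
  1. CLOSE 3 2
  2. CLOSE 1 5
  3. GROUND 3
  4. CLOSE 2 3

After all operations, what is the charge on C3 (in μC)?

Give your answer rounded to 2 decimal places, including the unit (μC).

Initial: C1(1μF, Q=1μC, V=1.00V), C2(4μF, Q=0μC, V=0.00V), C3(3μF, Q=13μC, V=4.33V), C4(4μF, Q=9μC, V=2.25V), C5(2μF, Q=0μC, V=0.00V)
Op 1: CLOSE 3-2: Q_total=13.00, C_total=7.00, V=1.86; Q3=5.57, Q2=7.43; dissipated=16.095
Op 2: CLOSE 1-5: Q_total=1.00, C_total=3.00, V=0.33; Q1=0.33, Q5=0.67; dissipated=0.333
Op 3: GROUND 3: Q3=0; energy lost=5.173
Op 4: CLOSE 2-3: Q_total=7.43, C_total=7.00, V=1.06; Q2=4.24, Q3=3.18; dissipated=2.956
Final charges: Q1=0.33, Q2=4.24, Q3=3.18, Q4=9.00, Q5=0.67

Answer: 3.18 μC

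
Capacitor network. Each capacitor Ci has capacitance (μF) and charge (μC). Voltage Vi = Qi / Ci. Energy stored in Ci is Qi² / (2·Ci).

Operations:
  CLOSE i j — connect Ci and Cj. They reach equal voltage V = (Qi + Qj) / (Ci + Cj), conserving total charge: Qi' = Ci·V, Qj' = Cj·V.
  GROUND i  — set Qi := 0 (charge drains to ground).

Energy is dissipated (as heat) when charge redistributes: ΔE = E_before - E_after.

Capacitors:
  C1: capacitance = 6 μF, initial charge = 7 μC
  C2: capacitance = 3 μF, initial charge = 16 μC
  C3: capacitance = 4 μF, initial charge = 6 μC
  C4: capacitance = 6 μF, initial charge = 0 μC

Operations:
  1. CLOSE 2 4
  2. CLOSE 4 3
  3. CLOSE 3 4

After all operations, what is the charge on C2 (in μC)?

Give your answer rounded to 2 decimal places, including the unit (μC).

Answer: 5.33 μC

Derivation:
Initial: C1(6μF, Q=7μC, V=1.17V), C2(3μF, Q=16μC, V=5.33V), C3(4μF, Q=6μC, V=1.50V), C4(6μF, Q=0μC, V=0.00V)
Op 1: CLOSE 2-4: Q_total=16.00, C_total=9.00, V=1.78; Q2=5.33, Q4=10.67; dissipated=28.444
Op 2: CLOSE 4-3: Q_total=16.67, C_total=10.00, V=1.67; Q4=10.00, Q3=6.67; dissipated=0.093
Op 3: CLOSE 3-4: Q_total=16.67, C_total=10.00, V=1.67; Q3=6.67, Q4=10.00; dissipated=0.000
Final charges: Q1=7.00, Q2=5.33, Q3=6.67, Q4=10.00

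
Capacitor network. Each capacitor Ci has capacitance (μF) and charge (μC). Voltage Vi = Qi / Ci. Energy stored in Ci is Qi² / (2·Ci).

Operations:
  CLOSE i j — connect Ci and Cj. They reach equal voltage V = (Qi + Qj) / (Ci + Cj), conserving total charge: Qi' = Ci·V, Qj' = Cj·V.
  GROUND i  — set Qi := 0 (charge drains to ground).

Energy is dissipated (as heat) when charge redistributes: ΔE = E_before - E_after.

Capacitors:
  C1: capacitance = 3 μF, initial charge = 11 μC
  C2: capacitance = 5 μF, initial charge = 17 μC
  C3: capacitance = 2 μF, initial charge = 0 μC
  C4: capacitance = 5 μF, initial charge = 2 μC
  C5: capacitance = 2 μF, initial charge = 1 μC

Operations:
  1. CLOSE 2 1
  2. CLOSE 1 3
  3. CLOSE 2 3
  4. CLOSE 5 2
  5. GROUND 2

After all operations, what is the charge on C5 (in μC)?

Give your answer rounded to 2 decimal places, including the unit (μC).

Answer: 4.71 μC

Derivation:
Initial: C1(3μF, Q=11μC, V=3.67V), C2(5μF, Q=17μC, V=3.40V), C3(2μF, Q=0μC, V=0.00V), C4(5μF, Q=2μC, V=0.40V), C5(2μF, Q=1μC, V=0.50V)
Op 1: CLOSE 2-1: Q_total=28.00, C_total=8.00, V=3.50; Q2=17.50, Q1=10.50; dissipated=0.067
Op 2: CLOSE 1-3: Q_total=10.50, C_total=5.00, V=2.10; Q1=6.30, Q3=4.20; dissipated=7.350
Op 3: CLOSE 2-3: Q_total=21.70, C_total=7.00, V=3.10; Q2=15.50, Q3=6.20; dissipated=1.400
Op 4: CLOSE 5-2: Q_total=16.50, C_total=7.00, V=2.36; Q5=4.71, Q2=11.79; dissipated=4.829
Op 5: GROUND 2: Q2=0; energy lost=13.890
Final charges: Q1=6.30, Q2=0.00, Q3=6.20, Q4=2.00, Q5=4.71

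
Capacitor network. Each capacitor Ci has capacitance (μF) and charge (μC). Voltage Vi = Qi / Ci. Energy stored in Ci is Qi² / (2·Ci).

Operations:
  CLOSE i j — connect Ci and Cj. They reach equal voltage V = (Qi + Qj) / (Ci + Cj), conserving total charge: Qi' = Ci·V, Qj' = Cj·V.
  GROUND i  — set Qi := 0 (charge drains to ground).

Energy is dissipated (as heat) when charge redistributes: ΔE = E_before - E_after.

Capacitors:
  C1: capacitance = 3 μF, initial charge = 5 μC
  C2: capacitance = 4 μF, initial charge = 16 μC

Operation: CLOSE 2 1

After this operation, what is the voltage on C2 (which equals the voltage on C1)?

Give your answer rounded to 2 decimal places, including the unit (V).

Answer: 3.00 V

Derivation:
Initial: C1(3μF, Q=5μC, V=1.67V), C2(4μF, Q=16μC, V=4.00V)
Op 1: CLOSE 2-1: Q_total=21.00, C_total=7.00, V=3.00; Q2=12.00, Q1=9.00; dissipated=4.667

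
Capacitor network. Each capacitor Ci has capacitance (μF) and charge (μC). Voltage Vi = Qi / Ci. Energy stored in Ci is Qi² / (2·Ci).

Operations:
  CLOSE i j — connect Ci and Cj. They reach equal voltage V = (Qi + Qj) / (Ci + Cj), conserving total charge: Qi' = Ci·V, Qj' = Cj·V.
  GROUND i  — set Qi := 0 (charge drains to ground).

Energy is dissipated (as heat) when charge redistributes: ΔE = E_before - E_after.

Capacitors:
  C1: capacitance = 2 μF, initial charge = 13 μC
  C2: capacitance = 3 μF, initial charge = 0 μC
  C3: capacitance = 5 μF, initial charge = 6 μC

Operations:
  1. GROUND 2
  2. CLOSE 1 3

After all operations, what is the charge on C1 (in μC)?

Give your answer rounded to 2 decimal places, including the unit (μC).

Answer: 5.43 μC

Derivation:
Initial: C1(2μF, Q=13μC, V=6.50V), C2(3μF, Q=0μC, V=0.00V), C3(5μF, Q=6μC, V=1.20V)
Op 1: GROUND 2: Q2=0; energy lost=0.000
Op 2: CLOSE 1-3: Q_total=19.00, C_total=7.00, V=2.71; Q1=5.43, Q3=13.57; dissipated=20.064
Final charges: Q1=5.43, Q2=0.00, Q3=13.57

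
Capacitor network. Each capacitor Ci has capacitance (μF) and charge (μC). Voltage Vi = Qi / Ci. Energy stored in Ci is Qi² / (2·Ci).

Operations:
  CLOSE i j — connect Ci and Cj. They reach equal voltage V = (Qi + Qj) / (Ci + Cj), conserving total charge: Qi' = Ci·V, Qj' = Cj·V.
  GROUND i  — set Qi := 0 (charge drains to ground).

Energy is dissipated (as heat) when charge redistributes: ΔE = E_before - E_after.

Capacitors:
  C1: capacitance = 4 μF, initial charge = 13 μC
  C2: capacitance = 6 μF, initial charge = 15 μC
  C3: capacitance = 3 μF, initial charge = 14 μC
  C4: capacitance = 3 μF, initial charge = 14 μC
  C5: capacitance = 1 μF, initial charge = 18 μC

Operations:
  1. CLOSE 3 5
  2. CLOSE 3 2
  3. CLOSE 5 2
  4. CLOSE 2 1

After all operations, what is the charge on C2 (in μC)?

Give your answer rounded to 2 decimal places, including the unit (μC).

Answer: 25.29 μC

Derivation:
Initial: C1(4μF, Q=13μC, V=3.25V), C2(6μF, Q=15μC, V=2.50V), C3(3μF, Q=14μC, V=4.67V), C4(3μF, Q=14μC, V=4.67V), C5(1μF, Q=18μC, V=18.00V)
Op 1: CLOSE 3-5: Q_total=32.00, C_total=4.00, V=8.00; Q3=24.00, Q5=8.00; dissipated=66.667
Op 2: CLOSE 3-2: Q_total=39.00, C_total=9.00, V=4.33; Q3=13.00, Q2=26.00; dissipated=30.250
Op 3: CLOSE 5-2: Q_total=34.00, C_total=7.00, V=4.86; Q5=4.86, Q2=29.14; dissipated=5.762
Op 4: CLOSE 2-1: Q_total=42.14, C_total=10.00, V=4.21; Q2=25.29, Q1=16.86; dissipated=3.099
Final charges: Q1=16.86, Q2=25.29, Q3=13.00, Q4=14.00, Q5=4.86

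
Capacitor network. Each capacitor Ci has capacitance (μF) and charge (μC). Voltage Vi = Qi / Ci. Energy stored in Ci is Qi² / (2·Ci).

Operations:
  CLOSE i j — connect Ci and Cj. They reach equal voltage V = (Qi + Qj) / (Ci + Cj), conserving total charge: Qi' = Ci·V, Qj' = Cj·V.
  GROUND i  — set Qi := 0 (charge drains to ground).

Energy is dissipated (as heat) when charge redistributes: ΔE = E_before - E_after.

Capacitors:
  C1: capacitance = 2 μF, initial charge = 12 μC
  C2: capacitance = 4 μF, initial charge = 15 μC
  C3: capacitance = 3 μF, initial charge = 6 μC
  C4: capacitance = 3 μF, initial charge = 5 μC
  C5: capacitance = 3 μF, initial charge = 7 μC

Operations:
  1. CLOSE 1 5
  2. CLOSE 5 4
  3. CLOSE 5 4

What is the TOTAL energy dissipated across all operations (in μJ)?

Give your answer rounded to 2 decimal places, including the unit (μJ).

Answer: 11.48 μJ

Derivation:
Initial: C1(2μF, Q=12μC, V=6.00V), C2(4μF, Q=15μC, V=3.75V), C3(3μF, Q=6μC, V=2.00V), C4(3μF, Q=5μC, V=1.67V), C5(3μF, Q=7μC, V=2.33V)
Op 1: CLOSE 1-5: Q_total=19.00, C_total=5.00, V=3.80; Q1=7.60, Q5=11.40; dissipated=8.067
Op 2: CLOSE 5-4: Q_total=16.40, C_total=6.00, V=2.73; Q5=8.20, Q4=8.20; dissipated=3.413
Op 3: CLOSE 5-4: Q_total=16.40, C_total=6.00, V=2.73; Q5=8.20, Q4=8.20; dissipated=0.000
Total dissipated: 11.480 μJ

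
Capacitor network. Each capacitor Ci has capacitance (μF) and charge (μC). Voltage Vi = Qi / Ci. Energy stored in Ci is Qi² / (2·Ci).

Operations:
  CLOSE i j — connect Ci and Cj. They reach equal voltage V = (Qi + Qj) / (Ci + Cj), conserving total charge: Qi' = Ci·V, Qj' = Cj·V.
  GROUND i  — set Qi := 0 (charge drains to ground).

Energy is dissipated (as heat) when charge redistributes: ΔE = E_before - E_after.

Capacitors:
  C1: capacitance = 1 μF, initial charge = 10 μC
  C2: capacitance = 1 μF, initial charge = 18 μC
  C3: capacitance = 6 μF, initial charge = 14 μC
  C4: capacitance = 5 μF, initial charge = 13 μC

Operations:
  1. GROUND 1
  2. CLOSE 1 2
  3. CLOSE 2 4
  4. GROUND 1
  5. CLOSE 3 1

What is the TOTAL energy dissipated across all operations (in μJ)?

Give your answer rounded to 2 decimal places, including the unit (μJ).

Initial: C1(1μF, Q=10μC, V=10.00V), C2(1μF, Q=18μC, V=18.00V), C3(6μF, Q=14μC, V=2.33V), C4(5μF, Q=13μC, V=2.60V)
Op 1: GROUND 1: Q1=0; energy lost=50.000
Op 2: CLOSE 1-2: Q_total=18.00, C_total=2.00, V=9.00; Q1=9.00, Q2=9.00; dissipated=81.000
Op 3: CLOSE 2-4: Q_total=22.00, C_total=6.00, V=3.67; Q2=3.67, Q4=18.33; dissipated=17.067
Op 4: GROUND 1: Q1=0; energy lost=40.500
Op 5: CLOSE 3-1: Q_total=14.00, C_total=7.00, V=2.00; Q3=12.00, Q1=2.00; dissipated=2.333
Total dissipated: 190.900 μJ

Answer: 190.90 μJ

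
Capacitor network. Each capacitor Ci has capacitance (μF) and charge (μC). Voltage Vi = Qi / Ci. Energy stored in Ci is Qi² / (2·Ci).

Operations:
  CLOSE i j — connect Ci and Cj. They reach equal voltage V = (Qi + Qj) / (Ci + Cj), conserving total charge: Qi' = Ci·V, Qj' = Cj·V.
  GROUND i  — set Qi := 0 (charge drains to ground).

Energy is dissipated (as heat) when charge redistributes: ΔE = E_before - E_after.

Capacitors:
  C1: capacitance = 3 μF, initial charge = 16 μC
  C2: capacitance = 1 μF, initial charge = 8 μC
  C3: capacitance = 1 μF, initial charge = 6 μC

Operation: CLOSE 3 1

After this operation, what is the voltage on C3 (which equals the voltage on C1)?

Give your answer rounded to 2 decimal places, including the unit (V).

Answer: 5.50 V

Derivation:
Initial: C1(3μF, Q=16μC, V=5.33V), C2(1μF, Q=8μC, V=8.00V), C3(1μF, Q=6μC, V=6.00V)
Op 1: CLOSE 3-1: Q_total=22.00, C_total=4.00, V=5.50; Q3=5.50, Q1=16.50; dissipated=0.167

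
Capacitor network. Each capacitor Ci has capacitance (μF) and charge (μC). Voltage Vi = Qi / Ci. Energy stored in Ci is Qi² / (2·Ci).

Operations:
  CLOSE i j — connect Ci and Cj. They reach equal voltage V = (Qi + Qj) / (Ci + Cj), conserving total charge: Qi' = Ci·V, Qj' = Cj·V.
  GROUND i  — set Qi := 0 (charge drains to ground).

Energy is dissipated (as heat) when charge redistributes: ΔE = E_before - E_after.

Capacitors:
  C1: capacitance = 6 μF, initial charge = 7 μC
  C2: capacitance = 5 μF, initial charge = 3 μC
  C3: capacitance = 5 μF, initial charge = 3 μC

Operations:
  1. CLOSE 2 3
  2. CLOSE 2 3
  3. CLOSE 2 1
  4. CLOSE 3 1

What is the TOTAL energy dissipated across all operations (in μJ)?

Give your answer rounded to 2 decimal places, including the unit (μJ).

Initial: C1(6μF, Q=7μC, V=1.17V), C2(5μF, Q=3μC, V=0.60V), C3(5μF, Q=3μC, V=0.60V)
Op 1: CLOSE 2-3: Q_total=6.00, C_total=10.00, V=0.60; Q2=3.00, Q3=3.00; dissipated=0.000
Op 2: CLOSE 2-3: Q_total=6.00, C_total=10.00, V=0.60; Q2=3.00, Q3=3.00; dissipated=0.000
Op 3: CLOSE 2-1: Q_total=10.00, C_total=11.00, V=0.91; Q2=4.55, Q1=5.45; dissipated=0.438
Op 4: CLOSE 3-1: Q_total=8.45, C_total=11.00, V=0.77; Q3=3.84, Q1=4.61; dissipated=0.130
Total dissipated: 0.568 μJ

Answer: 0.57 μJ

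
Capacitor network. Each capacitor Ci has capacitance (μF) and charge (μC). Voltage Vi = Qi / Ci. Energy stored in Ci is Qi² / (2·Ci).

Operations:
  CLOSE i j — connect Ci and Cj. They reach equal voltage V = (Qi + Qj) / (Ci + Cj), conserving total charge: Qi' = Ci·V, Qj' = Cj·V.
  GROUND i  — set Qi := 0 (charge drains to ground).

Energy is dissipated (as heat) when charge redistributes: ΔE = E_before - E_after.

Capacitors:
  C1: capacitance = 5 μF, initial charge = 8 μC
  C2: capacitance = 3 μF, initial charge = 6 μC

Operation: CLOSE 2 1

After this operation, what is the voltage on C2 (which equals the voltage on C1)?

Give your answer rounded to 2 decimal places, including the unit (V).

Answer: 1.75 V

Derivation:
Initial: C1(5μF, Q=8μC, V=1.60V), C2(3μF, Q=6μC, V=2.00V)
Op 1: CLOSE 2-1: Q_total=14.00, C_total=8.00, V=1.75; Q2=5.25, Q1=8.75; dissipated=0.150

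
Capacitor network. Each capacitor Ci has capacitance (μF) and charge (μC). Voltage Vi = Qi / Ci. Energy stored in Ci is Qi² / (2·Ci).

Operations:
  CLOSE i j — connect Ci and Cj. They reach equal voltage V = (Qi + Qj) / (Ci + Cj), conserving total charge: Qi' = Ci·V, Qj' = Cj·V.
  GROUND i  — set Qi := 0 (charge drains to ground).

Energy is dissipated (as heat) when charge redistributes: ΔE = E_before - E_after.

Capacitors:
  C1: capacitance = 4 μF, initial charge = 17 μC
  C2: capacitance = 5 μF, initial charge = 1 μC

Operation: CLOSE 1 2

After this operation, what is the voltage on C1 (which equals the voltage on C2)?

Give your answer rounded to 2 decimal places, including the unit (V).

Initial: C1(4μF, Q=17μC, V=4.25V), C2(5μF, Q=1μC, V=0.20V)
Op 1: CLOSE 1-2: Q_total=18.00, C_total=9.00, V=2.00; Q1=8.00, Q2=10.00; dissipated=18.225

Answer: 2.00 V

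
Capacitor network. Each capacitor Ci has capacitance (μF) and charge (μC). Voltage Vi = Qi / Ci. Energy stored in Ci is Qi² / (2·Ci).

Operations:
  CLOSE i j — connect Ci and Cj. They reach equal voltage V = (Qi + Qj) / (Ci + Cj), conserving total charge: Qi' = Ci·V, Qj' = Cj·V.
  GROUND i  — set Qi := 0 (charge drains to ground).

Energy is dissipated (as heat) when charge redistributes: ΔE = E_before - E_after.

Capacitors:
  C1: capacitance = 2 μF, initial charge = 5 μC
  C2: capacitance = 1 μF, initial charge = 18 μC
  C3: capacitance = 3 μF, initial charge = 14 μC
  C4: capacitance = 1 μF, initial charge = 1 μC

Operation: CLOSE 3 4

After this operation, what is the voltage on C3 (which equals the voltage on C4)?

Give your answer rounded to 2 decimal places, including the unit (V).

Answer: 3.75 V

Derivation:
Initial: C1(2μF, Q=5μC, V=2.50V), C2(1μF, Q=18μC, V=18.00V), C3(3μF, Q=14μC, V=4.67V), C4(1μF, Q=1μC, V=1.00V)
Op 1: CLOSE 3-4: Q_total=15.00, C_total=4.00, V=3.75; Q3=11.25, Q4=3.75; dissipated=5.042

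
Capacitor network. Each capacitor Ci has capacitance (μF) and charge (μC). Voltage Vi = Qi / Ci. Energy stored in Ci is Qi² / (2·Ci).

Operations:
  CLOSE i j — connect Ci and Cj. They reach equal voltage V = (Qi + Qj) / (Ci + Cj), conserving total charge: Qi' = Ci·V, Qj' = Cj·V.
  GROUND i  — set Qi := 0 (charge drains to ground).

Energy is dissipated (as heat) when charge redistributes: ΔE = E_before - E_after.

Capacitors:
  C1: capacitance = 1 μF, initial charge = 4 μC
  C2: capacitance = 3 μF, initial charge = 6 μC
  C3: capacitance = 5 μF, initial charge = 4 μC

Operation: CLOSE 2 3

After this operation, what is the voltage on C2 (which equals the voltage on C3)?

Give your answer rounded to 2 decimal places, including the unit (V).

Initial: C1(1μF, Q=4μC, V=4.00V), C2(3μF, Q=6μC, V=2.00V), C3(5μF, Q=4μC, V=0.80V)
Op 1: CLOSE 2-3: Q_total=10.00, C_total=8.00, V=1.25; Q2=3.75, Q3=6.25; dissipated=1.350

Answer: 1.25 V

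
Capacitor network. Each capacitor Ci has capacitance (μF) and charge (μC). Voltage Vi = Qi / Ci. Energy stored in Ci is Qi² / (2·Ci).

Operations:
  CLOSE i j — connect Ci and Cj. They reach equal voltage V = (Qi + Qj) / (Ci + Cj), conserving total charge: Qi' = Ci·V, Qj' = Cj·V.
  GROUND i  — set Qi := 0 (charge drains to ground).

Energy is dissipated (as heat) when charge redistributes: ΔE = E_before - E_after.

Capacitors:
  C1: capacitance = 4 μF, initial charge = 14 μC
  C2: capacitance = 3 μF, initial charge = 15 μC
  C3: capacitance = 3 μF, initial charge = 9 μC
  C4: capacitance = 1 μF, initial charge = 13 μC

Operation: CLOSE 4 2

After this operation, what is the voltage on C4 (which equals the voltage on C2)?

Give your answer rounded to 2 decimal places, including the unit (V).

Answer: 7.00 V

Derivation:
Initial: C1(4μF, Q=14μC, V=3.50V), C2(3μF, Q=15μC, V=5.00V), C3(3μF, Q=9μC, V=3.00V), C4(1μF, Q=13μC, V=13.00V)
Op 1: CLOSE 4-2: Q_total=28.00, C_total=4.00, V=7.00; Q4=7.00, Q2=21.00; dissipated=24.000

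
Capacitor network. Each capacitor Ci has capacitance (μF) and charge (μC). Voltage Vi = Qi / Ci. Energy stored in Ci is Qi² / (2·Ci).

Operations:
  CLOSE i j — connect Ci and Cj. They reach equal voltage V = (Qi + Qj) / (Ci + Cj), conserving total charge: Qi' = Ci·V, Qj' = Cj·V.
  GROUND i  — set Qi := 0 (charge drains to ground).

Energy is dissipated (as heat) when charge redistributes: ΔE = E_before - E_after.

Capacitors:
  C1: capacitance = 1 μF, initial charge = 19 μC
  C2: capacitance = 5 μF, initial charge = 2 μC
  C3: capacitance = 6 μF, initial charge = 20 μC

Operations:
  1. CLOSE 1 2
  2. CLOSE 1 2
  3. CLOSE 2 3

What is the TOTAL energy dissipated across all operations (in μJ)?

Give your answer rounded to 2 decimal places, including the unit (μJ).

Answer: 144.19 μJ

Derivation:
Initial: C1(1μF, Q=19μC, V=19.00V), C2(5μF, Q=2μC, V=0.40V), C3(6μF, Q=20μC, V=3.33V)
Op 1: CLOSE 1-2: Q_total=21.00, C_total=6.00, V=3.50; Q1=3.50, Q2=17.50; dissipated=144.150
Op 2: CLOSE 1-2: Q_total=21.00, C_total=6.00, V=3.50; Q1=3.50, Q2=17.50; dissipated=0.000
Op 3: CLOSE 2-3: Q_total=37.50, C_total=11.00, V=3.41; Q2=17.05, Q3=20.45; dissipated=0.038
Total dissipated: 144.188 μJ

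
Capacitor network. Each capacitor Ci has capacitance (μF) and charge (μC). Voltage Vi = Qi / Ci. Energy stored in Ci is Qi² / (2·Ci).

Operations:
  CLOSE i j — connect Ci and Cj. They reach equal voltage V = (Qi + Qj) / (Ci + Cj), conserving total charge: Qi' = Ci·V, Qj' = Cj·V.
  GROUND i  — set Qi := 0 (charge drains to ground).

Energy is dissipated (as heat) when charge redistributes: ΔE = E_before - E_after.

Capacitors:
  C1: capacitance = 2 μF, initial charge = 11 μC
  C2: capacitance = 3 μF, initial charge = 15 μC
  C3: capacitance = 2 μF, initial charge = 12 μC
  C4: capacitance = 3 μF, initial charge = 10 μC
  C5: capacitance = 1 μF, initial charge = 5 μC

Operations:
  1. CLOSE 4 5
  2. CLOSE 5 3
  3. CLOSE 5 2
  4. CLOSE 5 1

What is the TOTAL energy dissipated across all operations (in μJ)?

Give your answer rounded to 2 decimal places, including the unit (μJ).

Answer: 2.82 μJ

Derivation:
Initial: C1(2μF, Q=11μC, V=5.50V), C2(3μF, Q=15μC, V=5.00V), C3(2μF, Q=12μC, V=6.00V), C4(3μF, Q=10μC, V=3.33V), C5(1μF, Q=5μC, V=5.00V)
Op 1: CLOSE 4-5: Q_total=15.00, C_total=4.00, V=3.75; Q4=11.25, Q5=3.75; dissipated=1.042
Op 2: CLOSE 5-3: Q_total=15.75, C_total=3.00, V=5.25; Q5=5.25, Q3=10.50; dissipated=1.688
Op 3: CLOSE 5-2: Q_total=20.25, C_total=4.00, V=5.06; Q5=5.06, Q2=15.19; dissipated=0.023
Op 4: CLOSE 5-1: Q_total=16.06, C_total=3.00, V=5.35; Q5=5.35, Q1=10.71; dissipated=0.064
Total dissipated: 2.816 μJ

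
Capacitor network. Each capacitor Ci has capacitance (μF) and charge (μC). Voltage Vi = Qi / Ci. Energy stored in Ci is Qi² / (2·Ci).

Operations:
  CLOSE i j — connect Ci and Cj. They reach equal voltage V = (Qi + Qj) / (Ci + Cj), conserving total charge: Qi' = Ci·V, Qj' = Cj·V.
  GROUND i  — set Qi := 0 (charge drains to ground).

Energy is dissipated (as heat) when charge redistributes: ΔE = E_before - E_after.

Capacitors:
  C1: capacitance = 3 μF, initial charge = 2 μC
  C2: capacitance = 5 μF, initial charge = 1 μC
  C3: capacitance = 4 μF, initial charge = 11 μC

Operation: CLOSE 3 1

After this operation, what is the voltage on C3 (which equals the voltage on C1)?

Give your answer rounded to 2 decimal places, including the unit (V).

Initial: C1(3μF, Q=2μC, V=0.67V), C2(5μF, Q=1μC, V=0.20V), C3(4μF, Q=11μC, V=2.75V)
Op 1: CLOSE 3-1: Q_total=13.00, C_total=7.00, V=1.86; Q3=7.43, Q1=5.57; dissipated=3.720

Answer: 1.86 V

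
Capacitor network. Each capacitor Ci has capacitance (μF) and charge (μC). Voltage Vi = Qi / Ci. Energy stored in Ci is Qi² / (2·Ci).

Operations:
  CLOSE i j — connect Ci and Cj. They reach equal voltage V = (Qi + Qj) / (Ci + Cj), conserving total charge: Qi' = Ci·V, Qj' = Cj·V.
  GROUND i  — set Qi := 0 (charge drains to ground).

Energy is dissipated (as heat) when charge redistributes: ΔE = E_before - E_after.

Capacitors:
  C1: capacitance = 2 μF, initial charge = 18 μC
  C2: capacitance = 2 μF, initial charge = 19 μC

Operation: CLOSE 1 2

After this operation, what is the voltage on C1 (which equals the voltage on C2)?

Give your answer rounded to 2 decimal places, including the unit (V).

Initial: C1(2μF, Q=18μC, V=9.00V), C2(2μF, Q=19μC, V=9.50V)
Op 1: CLOSE 1-2: Q_total=37.00, C_total=4.00, V=9.25; Q1=18.50, Q2=18.50; dissipated=0.125

Answer: 9.25 V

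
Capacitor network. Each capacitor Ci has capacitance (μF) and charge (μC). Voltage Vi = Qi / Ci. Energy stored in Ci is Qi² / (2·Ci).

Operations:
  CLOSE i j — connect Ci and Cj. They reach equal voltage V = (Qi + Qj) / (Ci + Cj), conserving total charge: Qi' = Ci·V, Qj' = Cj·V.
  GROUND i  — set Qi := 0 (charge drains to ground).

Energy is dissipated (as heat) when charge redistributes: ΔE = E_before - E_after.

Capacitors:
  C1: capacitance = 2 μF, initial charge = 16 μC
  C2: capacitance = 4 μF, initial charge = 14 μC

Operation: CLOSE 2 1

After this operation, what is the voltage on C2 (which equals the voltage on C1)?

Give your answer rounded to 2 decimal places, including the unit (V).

Answer: 5.00 V

Derivation:
Initial: C1(2μF, Q=16μC, V=8.00V), C2(4μF, Q=14μC, V=3.50V)
Op 1: CLOSE 2-1: Q_total=30.00, C_total=6.00, V=5.00; Q2=20.00, Q1=10.00; dissipated=13.500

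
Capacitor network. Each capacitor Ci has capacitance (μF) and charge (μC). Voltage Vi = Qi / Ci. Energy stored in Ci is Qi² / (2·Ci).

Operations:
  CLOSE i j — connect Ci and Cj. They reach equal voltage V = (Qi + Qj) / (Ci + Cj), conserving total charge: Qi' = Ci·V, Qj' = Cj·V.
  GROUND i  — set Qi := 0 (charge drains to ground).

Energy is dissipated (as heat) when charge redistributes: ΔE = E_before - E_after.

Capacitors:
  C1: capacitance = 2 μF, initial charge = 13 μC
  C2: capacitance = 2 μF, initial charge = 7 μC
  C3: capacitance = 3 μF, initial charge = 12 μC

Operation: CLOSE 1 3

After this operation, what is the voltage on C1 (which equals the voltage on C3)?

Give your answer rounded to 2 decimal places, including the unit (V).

Answer: 5.00 V

Derivation:
Initial: C1(2μF, Q=13μC, V=6.50V), C2(2μF, Q=7μC, V=3.50V), C3(3μF, Q=12μC, V=4.00V)
Op 1: CLOSE 1-3: Q_total=25.00, C_total=5.00, V=5.00; Q1=10.00, Q3=15.00; dissipated=3.750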